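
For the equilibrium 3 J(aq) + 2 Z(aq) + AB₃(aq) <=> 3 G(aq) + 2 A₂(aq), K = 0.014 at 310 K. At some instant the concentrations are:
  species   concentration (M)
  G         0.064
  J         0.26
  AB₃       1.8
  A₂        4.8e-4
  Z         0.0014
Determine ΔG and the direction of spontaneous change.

Q = [G]³·[A₂]² / ([J]³·[Z]²·[AB₃]) = (0.064)³·(4.8e-4)² / ((0.26)³·(0.0014)²·(1.8)) = 9.74e-4
ΔG = RT ln(Q/K) = (8.314 J mol⁻¹ K⁻¹)(310 K) × ln(9.74e-4/0.014)
   = (2.577 kJ/mol)(-2.665) = -6.87 kJ/mol
ΔG < 0, so the forward reaction is spontaneous (proceeds forward).

ΔG = -6.87 kJ/mol; the forward reaction is spontaneous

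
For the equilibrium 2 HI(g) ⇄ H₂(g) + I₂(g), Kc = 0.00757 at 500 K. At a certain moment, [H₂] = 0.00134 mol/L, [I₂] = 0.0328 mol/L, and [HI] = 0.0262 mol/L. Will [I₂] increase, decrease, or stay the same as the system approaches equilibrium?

Qc = [H₂]·[I₂] / [HI]² = (0.00134)·(0.0328) / (0.0262)² = 0.0640
Qc = 0.0640 > Kc = 0.00757: net reverse reaction.
I₂ is a product, so it decreases.

decrease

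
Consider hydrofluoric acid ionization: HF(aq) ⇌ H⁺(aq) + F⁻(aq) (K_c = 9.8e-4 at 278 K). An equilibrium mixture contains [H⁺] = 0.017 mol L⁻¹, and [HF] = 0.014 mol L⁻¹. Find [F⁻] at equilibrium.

[F⁻] = 8.1e-4 mol L⁻¹

At equilibrium, K_c = [H⁺]·[F⁻] / [HF] = 9.8e-4.
(0.017)·([F⁻]) / (0.014) = 9.8e-4
[F⁻] = 8.07e-4 = 8.1e-4 mol L⁻¹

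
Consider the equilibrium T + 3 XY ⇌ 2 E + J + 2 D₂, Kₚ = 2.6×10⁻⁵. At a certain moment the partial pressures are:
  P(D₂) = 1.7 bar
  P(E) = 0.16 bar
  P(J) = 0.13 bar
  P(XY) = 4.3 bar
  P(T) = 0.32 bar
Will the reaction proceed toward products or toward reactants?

Qₚ = P(E)²·P(J)·P(D₂)² / (P(T)·P(XY)³) = (0.16)²·(0.13)·(1.7)² / ((0.32)·(4.3)³) = 3.8×10⁻⁴
Qₚ = 3.8×10⁻⁴ > Kₚ = 2.6×10⁻⁵, so the reverse reaction proceeds.

in the reverse direction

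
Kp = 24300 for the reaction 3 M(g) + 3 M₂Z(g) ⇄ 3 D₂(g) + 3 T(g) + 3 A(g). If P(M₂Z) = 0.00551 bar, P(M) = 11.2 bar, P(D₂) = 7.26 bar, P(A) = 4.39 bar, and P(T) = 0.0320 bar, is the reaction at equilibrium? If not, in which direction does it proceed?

Qp = P(D₂)³·P(T)³·P(A)³ / (P(M)³·P(M₂Z)³) = (7.26)³·(0.0320)³·(4.39)³ / ((11.2)³·(0.00551)³) = 4510
Qp = 4510 < Kp = 24300, so the forward reaction proceeds.

forward (toward products)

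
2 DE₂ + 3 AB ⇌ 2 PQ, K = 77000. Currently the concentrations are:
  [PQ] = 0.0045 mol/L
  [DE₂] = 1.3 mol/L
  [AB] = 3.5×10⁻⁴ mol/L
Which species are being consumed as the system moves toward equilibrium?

PQ (products)

Q = [PQ]² / ([DE₂]²·[AB]³) = (0.0045)² / ((1.3)²·(3.5×10⁻⁴)³) = 2.8×10⁵
Q = 2.8×10⁵ > K = 77000: net reverse reaction.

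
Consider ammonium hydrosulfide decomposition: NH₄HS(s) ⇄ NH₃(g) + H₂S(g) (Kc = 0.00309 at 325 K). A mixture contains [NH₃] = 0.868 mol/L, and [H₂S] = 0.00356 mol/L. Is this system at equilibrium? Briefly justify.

yes, at equilibrium

(NH₄HS is a pure solid — omitted from Qc.)
Qc = [NH₃]·[H₂S] = (0.868)·(0.00356) = 0.00309
Qc = 0.00309 = Kc; the system is at equilibrium.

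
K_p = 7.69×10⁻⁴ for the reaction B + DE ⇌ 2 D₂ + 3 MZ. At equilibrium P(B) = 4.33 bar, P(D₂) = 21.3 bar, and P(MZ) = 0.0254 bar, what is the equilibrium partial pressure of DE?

At equilibrium, K_p = P(D₂)²·P(MZ)³ / (P(B)·P(DE)) = 7.69×10⁻⁴.
(21.3)²·(0.0254)³ / ((4.33)·(P(DE))) = 7.69×10⁻⁴
P(DE) = 2.23 bar

P(DE) = 2.23 bar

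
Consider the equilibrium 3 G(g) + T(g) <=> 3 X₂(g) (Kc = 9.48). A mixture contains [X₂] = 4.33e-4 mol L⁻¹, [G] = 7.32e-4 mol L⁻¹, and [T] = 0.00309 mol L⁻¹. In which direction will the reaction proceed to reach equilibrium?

Qc = [X₂]³ / ([G]³·[T]) = (4.33e-4)³ / ((7.32e-4)³·(0.00309)) = 67.0
Qc = 67.0 > Kc = 9.48, so the reverse reaction proceeds.

reverse (toward reactants)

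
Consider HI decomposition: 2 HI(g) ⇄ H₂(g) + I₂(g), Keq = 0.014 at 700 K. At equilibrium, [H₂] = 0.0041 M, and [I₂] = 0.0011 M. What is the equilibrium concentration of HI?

At equilibrium, Keq = [H₂]·[I₂] / [HI]² = 0.014.
(0.0041)·(0.0011) / ([HI])² = 0.014
[HI]² = 3.22×10⁻⁴ ⇒ [HI] = 0.018 M

[HI] = 0.018 M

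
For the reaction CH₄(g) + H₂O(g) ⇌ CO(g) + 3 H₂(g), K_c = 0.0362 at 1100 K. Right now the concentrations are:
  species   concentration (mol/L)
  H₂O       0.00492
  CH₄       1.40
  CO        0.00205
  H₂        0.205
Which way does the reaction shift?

Q_c = [CO]·[H₂]³ / ([CH₄]·[H₂O]) = (0.00205)·(0.205)³ / ((1.40)·(0.00492)) = 0.00256
Q_c = 0.00256 < K_c = 0.0362, so the forward reaction proceeds.

toward products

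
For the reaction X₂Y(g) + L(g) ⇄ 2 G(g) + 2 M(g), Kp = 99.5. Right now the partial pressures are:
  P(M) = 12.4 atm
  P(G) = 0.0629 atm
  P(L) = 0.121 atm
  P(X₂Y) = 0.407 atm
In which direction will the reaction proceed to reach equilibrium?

in the forward direction

Qp = P(G)²·P(M)² / (P(X₂Y)·P(L)) = (0.0629)²·(12.4)² / ((0.407)·(0.121)) = 12.4
Qp = 12.4 < Kp = 99.5, so the forward reaction proceeds.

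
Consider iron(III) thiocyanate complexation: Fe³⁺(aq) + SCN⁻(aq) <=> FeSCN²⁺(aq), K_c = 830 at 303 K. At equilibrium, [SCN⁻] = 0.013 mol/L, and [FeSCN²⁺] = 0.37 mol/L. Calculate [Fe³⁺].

At equilibrium, K_c = [FeSCN²⁺] / ([Fe³⁺]·[SCN⁻]) = 830.
(0.37) / (([Fe³⁺])·(0.013)) = 830
[Fe³⁺] = 0.0343 = 0.034 mol/L

[Fe³⁺] = 0.034 mol/L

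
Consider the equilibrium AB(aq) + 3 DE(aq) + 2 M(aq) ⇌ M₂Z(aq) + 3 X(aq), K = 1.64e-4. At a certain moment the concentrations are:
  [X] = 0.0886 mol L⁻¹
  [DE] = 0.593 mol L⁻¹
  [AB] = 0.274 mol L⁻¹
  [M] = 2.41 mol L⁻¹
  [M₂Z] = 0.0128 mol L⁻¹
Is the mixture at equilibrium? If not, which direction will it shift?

no; Q < K, reaction proceeds forward

Q = [M₂Z]·[X]³ / ([AB]·[DE]³·[M]²) = (0.0128)·(0.0886)³ / ((0.274)·(0.593)³·(2.41)²) = 2.68e-5
Q = 2.68e-5 < K = 1.64e-4: net forward reaction.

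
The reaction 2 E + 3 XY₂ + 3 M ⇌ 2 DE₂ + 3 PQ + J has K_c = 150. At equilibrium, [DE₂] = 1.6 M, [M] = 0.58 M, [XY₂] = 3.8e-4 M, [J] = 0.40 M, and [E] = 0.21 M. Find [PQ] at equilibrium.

At equilibrium, K_c = [DE₂]²·[PQ]³·[J] / ([E]²·[XY₂]³·[M]³) = 150.
(1.6)²·([PQ])³·(0.40) / ((0.21)²·(3.8e-4)³·(0.58)³) = 150
[PQ]³ = 6.92e-11 ⇒ [PQ] = 4.1e-4 M

[PQ] = 4.1e-4 M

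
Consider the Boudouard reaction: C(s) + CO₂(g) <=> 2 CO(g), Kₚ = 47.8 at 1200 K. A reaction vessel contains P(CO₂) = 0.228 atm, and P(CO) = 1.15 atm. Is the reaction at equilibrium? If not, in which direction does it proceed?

(C is a pure solid — omitted from Qₚ.)
Qₚ = P(CO)² / P(CO₂) = (1.15)² / (0.228) = 5.80
Qₚ = 5.80 < Kₚ = 47.8, so the forward reaction proceeds.

toward products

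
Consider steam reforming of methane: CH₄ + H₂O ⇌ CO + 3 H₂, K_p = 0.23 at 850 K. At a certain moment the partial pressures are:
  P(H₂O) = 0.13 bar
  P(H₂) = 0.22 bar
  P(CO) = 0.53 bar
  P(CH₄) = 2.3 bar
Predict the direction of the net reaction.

Q_p = P(CO)·P(H₂)³ / (P(CH₄)·P(H₂O)) = (0.53)·(0.22)³ / ((2.3)·(0.13)) = 0.019
Q_p = 0.019 < K_p = 0.23, so the forward reaction proceeds.

toward products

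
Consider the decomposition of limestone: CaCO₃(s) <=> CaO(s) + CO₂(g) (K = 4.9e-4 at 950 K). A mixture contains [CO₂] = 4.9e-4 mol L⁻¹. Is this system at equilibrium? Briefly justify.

yes, at equilibrium

(CaCO₃, CaO are pure solids — omitted from Q.)
Q = [CO₂] = 4.9e-4
Q = 4.9e-4 = K; the system is at equilibrium.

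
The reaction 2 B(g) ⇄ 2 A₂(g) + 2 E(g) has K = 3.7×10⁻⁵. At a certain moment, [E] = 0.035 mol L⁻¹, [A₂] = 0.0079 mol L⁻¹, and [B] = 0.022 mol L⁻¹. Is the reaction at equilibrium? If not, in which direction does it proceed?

Q = [A₂]²·[E]² / [B]² = (0.0079)²·(0.035)² / (0.022)² = 1.6×10⁻⁴
Q = 1.6×10⁻⁴ > K = 3.7×10⁻⁵, so the reverse reaction proceeds.

reverse (toward reactants)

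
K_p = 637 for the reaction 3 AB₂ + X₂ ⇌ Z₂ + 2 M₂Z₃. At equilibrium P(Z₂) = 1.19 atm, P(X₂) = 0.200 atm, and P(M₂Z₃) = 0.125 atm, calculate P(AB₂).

At equilibrium, K_p = P(Z₂)·P(M₂Z₃)² / (P(AB₂)³·P(X₂)) = 637.
(1.19)·(0.125)² / ((P(AB₂))³·(0.200)) = 637
P(AB₂)³ = 1.46×10⁻⁴ ⇒ P(AB₂) = 0.0527 atm

P(AB₂) = 0.0527 atm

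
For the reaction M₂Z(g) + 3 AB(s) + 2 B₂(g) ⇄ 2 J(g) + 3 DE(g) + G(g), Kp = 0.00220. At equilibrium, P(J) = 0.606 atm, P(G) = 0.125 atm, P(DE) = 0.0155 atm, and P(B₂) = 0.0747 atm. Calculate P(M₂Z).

P(M₂Z) = 0.0139 atm

(AB is a pure solid — omitted from Kp.)
At equilibrium, Kp = P(J)²·P(DE)³·P(G) / (P(M₂Z)·P(B₂)²) = 0.00220.
(0.606)²·(0.0155)³·(0.125) / ((P(M₂Z))·(0.0747)²) = 0.00220
P(M₂Z) = 0.0139 atm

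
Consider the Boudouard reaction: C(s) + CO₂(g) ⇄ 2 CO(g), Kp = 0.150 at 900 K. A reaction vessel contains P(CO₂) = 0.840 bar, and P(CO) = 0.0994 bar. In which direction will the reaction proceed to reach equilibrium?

to the right

(C is a pure solid — omitted from Qp.)
Qp = P(CO)² / P(CO₂) = (0.0994)² / (0.840) = 0.0118
Qp = 0.0118 < Kp = 0.150, so the forward reaction proceeds.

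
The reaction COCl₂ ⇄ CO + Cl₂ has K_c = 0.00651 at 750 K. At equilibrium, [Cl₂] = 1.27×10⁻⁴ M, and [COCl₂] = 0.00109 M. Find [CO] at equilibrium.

[CO] = 0.0559 M

At equilibrium, K_c = [CO]·[Cl₂] / [COCl₂] = 0.00651.
([CO])·(1.27×10⁻⁴) / (0.00109) = 0.00651
[CO] = 0.0559 M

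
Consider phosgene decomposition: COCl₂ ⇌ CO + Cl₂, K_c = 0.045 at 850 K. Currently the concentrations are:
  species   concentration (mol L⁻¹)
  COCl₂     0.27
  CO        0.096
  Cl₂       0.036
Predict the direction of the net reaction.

toward products

Q_c = [CO]·[Cl₂] / [COCl₂] = (0.096)·(0.036) / (0.27) = 0.013
Q_c = 0.013 < K_c = 0.045, so the forward reaction proceeds.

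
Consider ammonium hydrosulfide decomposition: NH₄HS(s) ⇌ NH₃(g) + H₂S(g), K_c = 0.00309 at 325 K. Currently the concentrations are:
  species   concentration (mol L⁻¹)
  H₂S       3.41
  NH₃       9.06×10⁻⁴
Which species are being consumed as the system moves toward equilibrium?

none (at equilibrium)

(NH₄HS is a pure solid — omitted from Q_c.)
Q_c = [NH₃]·[H₂S] = (9.06×10⁻⁴)·(3.41) = 0.00309
Q_c = 0.00309 = K_c; the system is at equilibrium.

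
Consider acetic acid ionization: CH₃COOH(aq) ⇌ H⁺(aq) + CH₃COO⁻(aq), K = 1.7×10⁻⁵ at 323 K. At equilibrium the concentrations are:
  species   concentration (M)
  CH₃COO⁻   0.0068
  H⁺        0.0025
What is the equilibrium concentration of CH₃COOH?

[CH₃COOH] = 1.0 M

At equilibrium, K = [H⁺]·[CH₃COO⁻] / [CH₃COOH] = 1.7×10⁻⁵.
(0.0025)·(0.0068) / ([CH₃COOH]) = 1.7×10⁻⁵
[CH₃COOH] = 1.00 = 1.0 M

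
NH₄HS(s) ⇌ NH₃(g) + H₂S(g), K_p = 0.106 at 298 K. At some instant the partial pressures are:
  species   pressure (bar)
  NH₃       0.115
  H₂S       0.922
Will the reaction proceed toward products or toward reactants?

at equilibrium

(NH₄HS is a pure solid — omitted from Q_p.)
Q_p = P(NH₃)·P(H₂S) = (0.115)·(0.922) = 0.106
Q_p = 0.106 = K_p, so the system is already at equilibrium.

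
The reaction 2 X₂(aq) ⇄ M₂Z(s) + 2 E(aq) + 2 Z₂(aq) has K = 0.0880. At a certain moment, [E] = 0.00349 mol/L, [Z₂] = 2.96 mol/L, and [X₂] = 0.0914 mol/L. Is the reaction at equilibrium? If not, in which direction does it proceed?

(M₂Z is a pure solid — omitted from Q.)
Q = [E]²·[Z₂]² / [X₂]² = (0.00349)²·(2.96)² / (0.0914)² = 0.0128
Q = 0.0128 < K = 0.0880, so the forward reaction proceeds.

to the right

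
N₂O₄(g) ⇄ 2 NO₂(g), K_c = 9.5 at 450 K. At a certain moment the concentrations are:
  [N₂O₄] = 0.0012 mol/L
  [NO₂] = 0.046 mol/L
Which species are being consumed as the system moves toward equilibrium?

N₂O₄ (reactants)

Q_c = [NO₂]² / [N₂O₄] = (0.046)² / (0.0012) = 1.8
Q_c = 1.8 < K_c = 9.5: net forward reaction.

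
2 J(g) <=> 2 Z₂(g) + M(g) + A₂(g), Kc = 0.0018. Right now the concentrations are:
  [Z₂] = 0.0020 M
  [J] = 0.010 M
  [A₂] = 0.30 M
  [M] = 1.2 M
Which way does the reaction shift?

Qc = [Z₂]²·[M]·[A₂] / [J]² = (0.0020)²·(1.2)·(0.30) / (0.010)² = 0.014
Qc = 0.014 > Kc = 0.0018, so the reverse reaction proceeds.

reverse (toward reactants)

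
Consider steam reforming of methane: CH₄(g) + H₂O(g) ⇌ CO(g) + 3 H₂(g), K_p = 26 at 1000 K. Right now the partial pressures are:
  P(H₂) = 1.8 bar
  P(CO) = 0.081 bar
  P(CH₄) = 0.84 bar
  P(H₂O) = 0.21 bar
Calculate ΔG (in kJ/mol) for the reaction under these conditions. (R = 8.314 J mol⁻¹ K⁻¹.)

Q_p = P(CO)·P(H₂)³ / (P(CH₄)·P(H₂O)) = (0.081)·(1.8)³ / ((0.84)·(0.21)) = 2.68
ΔG = RT ln(Q_p/K_p) = (8.314 J mol⁻¹ K⁻¹)(1000 K) × ln(2.68/26)
   = (8.314 kJ/mol)(-2.272) = -18.9 kJ/mol
ΔG < 0, so the forward reaction is spontaneous (proceeds forward).

ΔG = -18.9 kJ/mol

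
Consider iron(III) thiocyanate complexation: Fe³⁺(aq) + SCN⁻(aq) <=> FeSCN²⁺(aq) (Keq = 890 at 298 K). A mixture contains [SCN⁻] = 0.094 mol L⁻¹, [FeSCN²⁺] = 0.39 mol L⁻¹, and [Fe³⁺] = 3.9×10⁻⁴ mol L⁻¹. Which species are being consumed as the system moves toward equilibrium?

Q = [FeSCN²⁺] / ([Fe³⁺]·[SCN⁻]) = (0.39) / ((3.9×10⁻⁴)·(0.094)) = 11000
Q = 11000 > Keq = 890: net reverse reaction.

FeSCN²⁺ (products)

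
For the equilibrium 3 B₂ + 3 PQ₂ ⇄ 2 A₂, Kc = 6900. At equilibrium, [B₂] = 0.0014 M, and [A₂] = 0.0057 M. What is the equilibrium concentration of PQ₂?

[PQ₂] = 1.2 M

At equilibrium, Kc = [A₂]² / ([B₂]³·[PQ₂]³) = 6900.
(0.0057)² / ((0.0014)³·([PQ₂])³) = 6900
[PQ₂]³ = 1.72 ⇒ [PQ₂] = 1.2 M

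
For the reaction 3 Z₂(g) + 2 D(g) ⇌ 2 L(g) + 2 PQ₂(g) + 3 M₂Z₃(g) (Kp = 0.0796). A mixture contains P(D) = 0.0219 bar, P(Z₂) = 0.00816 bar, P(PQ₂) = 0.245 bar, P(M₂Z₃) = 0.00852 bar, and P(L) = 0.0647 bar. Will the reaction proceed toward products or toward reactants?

Qp = P(L)²·P(PQ₂)²·P(M₂Z₃)³ / (P(Z₂)³·P(D)²) = (0.0647)²·(0.245)²·(0.00852)³ / ((0.00816)³·(0.0219)²) = 0.596
Qp = 0.596 > Kp = 0.0796, so the reverse reaction proceeds.

in the reverse direction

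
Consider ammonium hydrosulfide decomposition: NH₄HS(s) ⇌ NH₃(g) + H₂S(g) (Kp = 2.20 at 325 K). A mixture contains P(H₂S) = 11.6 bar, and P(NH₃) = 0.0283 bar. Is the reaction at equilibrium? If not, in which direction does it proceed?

forward (toward products)

(NH₄HS is a pure solid — omitted from Qp.)
Qp = P(NH₃)·P(H₂S) = (0.0283)·(11.6) = 0.328
Qp = 0.328 < Kp = 2.20, so the forward reaction proceeds.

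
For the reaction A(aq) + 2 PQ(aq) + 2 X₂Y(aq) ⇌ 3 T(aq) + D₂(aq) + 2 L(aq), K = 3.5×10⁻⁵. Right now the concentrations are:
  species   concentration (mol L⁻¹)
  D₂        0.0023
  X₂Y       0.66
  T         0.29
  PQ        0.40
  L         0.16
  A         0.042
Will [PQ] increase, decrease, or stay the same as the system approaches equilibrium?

Q = [T]³·[D₂]·[L]² / ([A]·[PQ]²·[X₂Y]²) = (0.29)³·(0.0023)·(0.16)² / ((0.042)·(0.40)²·(0.66)²) = 4.9×10⁻⁴
Q = 4.9×10⁻⁴ > K = 3.5×10⁻⁵: net reverse reaction.
PQ is a reactant, so it increases.

increase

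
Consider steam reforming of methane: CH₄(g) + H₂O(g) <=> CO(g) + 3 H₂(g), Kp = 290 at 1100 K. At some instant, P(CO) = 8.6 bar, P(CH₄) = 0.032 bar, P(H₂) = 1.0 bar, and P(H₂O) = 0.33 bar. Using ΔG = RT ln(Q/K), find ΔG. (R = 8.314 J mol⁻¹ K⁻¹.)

ΔG = 9.44 kJ/mol

Qp = P(CO)·P(H₂)³ / (P(CH₄)·P(H₂O)) = (8.6)·(1.0)³ / ((0.032)·(0.33)) = 814
ΔG = RT ln(Qp/Kp) = (8.314 J mol⁻¹ K⁻¹)(1100 K) × ln(814/290)
   = (9.145 kJ/mol)(1.032) = 9.44 kJ/mol
ΔG > 0, so the forward reaction is non-spontaneous (proceeds in reverse).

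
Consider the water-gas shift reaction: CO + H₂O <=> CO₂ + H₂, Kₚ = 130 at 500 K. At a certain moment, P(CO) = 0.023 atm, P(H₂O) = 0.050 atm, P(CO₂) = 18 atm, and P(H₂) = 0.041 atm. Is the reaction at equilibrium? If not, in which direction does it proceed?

toward reactants

Qₚ = P(CO₂)·P(H₂) / (P(CO)·P(H₂O)) = (18)·(0.041) / ((0.023)·(0.050)) = 640
Qₚ = 640 > Kₚ = 130, so the reverse reaction proceeds.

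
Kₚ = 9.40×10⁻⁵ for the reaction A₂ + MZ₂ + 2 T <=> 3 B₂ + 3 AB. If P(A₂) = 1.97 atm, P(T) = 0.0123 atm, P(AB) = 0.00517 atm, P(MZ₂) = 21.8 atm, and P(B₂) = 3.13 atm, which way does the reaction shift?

in the reverse direction

Qₚ = P(B₂)³·P(AB)³ / (P(A₂)·P(MZ₂)·P(T)²) = (3.13)³·(0.00517)³ / ((1.97)·(21.8)·(0.0123)²) = 6.52×10⁻⁴
Qₚ = 6.52×10⁻⁴ > Kₚ = 9.40×10⁻⁵, so the reverse reaction proceeds.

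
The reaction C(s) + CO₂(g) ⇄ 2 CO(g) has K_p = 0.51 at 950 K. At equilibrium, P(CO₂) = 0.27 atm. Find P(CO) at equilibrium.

(C is a pure solid — omitted from K_p.)
At equilibrium, K_p = P(CO)² / P(CO₂) = 0.51.
(P(CO))² / (0.27) = 0.51
P(CO)² = 0.138 ⇒ P(CO) = 0.37 atm

P(CO) = 0.37 atm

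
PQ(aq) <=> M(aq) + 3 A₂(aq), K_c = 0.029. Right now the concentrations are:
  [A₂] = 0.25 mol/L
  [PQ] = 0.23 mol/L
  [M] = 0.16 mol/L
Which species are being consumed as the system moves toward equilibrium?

PQ (reactants)

Q_c = [M]·[A₂]³ / [PQ] = (0.16)·(0.25)³ / (0.23) = 0.011
Q_c = 0.011 < K_c = 0.029: net forward reaction.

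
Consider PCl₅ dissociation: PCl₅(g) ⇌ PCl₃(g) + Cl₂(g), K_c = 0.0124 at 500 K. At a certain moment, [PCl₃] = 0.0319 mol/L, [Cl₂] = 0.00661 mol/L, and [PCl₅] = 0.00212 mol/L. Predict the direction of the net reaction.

reverse (toward reactants)

Q_c = [PCl₃]·[Cl₂] / [PCl₅] = (0.0319)·(0.00661) / (0.00212) = 0.0995
Q_c = 0.0995 > K_c = 0.0124, so the reverse reaction proceeds.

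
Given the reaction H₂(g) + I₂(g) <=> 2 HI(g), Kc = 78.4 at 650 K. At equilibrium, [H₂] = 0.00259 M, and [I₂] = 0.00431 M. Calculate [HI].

At equilibrium, Kc = [HI]² / ([H₂]·[I₂]) = 78.4.
([HI])² / ((0.00259)·(0.00431)) = 78.4
[HI]² = 8.75e-4 ⇒ [HI] = 0.0296 M

[HI] = 0.0296 M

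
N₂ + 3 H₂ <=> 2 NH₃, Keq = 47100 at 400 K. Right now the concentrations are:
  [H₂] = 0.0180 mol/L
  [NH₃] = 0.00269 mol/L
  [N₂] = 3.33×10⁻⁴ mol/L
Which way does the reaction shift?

Q = [NH₃]² / ([N₂]·[H₂]³) = (0.00269)² / ((3.33×10⁻⁴)·(0.0180)³) = 3730
Q = 3730 < Keq = 47100, so the forward reaction proceeds.

forward (toward products)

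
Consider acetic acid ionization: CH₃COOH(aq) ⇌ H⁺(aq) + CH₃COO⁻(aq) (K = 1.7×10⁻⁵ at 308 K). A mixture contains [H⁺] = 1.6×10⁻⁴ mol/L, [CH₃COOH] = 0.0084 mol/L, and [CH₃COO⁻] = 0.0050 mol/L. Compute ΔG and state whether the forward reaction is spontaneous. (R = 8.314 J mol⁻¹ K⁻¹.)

Q = [H⁺]·[CH₃COO⁻] / [CH₃COOH] = (1.6×10⁻⁴)·(0.0050) / (0.0084) = 9.52×10⁻⁵
ΔG = RT ln(Q/K) = (8.314 J mol⁻¹ K⁻¹)(308 K) × ln(9.52×10⁻⁵/1.7×10⁻⁵)
   = (2.561 kJ/mol)(1.723) = 4.41 kJ/mol
ΔG > 0, so the forward reaction is non-spontaneous (proceeds in reverse).

ΔG = 4.41 kJ/mol; the forward reaction is non-spontaneous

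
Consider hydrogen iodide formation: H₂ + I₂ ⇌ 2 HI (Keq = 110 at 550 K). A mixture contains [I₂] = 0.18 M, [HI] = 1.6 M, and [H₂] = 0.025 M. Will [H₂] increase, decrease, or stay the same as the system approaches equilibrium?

Q = [HI]² / ([H₂]·[I₂]) = (1.6)² / ((0.025)·(0.18)) = 570
Q = 570 > Keq = 110: net reverse reaction.
H₂ is a reactant, so it increases.

increase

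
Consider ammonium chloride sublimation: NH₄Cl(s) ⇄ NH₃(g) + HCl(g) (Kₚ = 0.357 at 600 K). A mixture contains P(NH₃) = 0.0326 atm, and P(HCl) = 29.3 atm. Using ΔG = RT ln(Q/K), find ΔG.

ΔG = 4.91 kJ/mol

(NH₄Cl is a pure solid — omitted from Qₚ.)
Qₚ = P(NH₃)·P(HCl) = (0.0326)·(29.3) = 0.955
ΔG = RT ln(Qₚ/Kₚ) = (8.314 J mol⁻¹ K⁻¹)(600 K) × ln(0.955/0.357)
   = (4.988 kJ/mol)(0.9840) = 4.91 kJ/mol
ΔG > 0, so the forward reaction is non-spontaneous (proceeds in reverse).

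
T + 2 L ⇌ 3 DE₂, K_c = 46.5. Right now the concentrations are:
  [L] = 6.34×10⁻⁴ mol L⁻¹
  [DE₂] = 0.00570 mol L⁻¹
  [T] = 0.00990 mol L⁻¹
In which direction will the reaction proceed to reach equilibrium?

neither direction; the system is at equilibrium

Q_c = [DE₂]³ / ([T]·[L]²) = (0.00570)³ / ((0.00990)·(6.34×10⁻⁴)²) = 46.5
Q_c = 46.5 = K_c, so the system is already at equilibrium.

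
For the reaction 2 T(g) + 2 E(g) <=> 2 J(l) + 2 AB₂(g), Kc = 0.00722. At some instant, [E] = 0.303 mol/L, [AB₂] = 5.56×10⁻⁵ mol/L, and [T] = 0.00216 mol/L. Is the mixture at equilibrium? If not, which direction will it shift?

(J is a pure liquid — omitted from Qc.)
Qc = [AB₂]² / ([T]²·[E]²) = (5.56×10⁻⁵)² / ((0.00216)²·(0.303)²) = 0.00722
Qc = 0.00722 = Kc; the system is at equilibrium.

yes, at equilibrium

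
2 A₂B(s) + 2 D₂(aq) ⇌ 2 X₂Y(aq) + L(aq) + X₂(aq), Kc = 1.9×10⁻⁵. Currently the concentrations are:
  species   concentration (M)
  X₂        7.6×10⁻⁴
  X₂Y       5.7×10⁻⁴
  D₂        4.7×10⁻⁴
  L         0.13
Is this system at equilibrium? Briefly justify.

no; Q > K, reaction proceeds in reverse

(A₂B is a pure solid — omitted from Qc.)
Qc = [X₂Y]²·[L]·[X₂] / [D₂]² = (5.7×10⁻⁴)²·(0.13)·(7.6×10⁻⁴) / (4.7×10⁻⁴)² = 1.5×10⁻⁴
Qc = 1.5×10⁻⁴ > Kc = 1.9×10⁻⁵: net reverse reaction.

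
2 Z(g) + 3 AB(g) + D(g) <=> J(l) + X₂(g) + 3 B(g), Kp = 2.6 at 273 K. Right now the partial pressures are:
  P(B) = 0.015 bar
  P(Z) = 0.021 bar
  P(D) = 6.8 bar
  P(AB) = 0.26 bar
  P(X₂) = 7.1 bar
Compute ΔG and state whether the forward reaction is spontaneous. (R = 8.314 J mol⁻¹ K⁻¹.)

ΔG = -3.96 kJ/mol; the forward reaction is spontaneous

(J is a pure liquid — omitted from Qp.)
Qp = P(X₂)·P(B)³ / (P(Z)²·P(AB)³·P(D)) = (7.1)·(0.015)³ / ((0.021)²·(0.26)³·(6.8)) = 0.455
ΔG = RT ln(Qp/Kp) = (8.314 J mol⁻¹ K⁻¹)(273 K) × ln(0.455/2.6)
   = (2.270 kJ/mol)(-1.743) = -3.96 kJ/mol
ΔG < 0, so the forward reaction is spontaneous (proceeds forward).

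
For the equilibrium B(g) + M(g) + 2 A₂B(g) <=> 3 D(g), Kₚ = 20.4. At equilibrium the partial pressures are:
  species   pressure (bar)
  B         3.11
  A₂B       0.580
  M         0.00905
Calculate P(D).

At equilibrium, Kₚ = P(D)³ / (P(B)·P(M)·P(A₂B)²) = 20.4.
(P(D))³ / ((3.11)·(0.00905)·(0.580)²) = 20.4
P(D)³ = 0.193 ⇒ P(D) = 0.578 bar

P(D) = 0.578 bar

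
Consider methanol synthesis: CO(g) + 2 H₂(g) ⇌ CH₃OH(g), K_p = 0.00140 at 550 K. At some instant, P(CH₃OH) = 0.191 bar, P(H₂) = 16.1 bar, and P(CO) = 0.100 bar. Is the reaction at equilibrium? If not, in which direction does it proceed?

Q_p = P(CH₃OH) / (P(CO)·P(H₂)²) = (0.191) / ((0.100)·(16.1)²) = 0.00737
Q_p = 0.00737 > K_p = 0.00140, so the reverse reaction proceeds.

toward reactants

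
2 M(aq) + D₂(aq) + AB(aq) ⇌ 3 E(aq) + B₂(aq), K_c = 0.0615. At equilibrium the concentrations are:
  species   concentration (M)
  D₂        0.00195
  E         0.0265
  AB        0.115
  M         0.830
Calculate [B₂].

[B₂] = 0.511 M

At equilibrium, K_c = [E]³·[B₂] / ([M]²·[D₂]·[AB]) = 0.0615.
(0.0265)³·([B₂]) / ((0.830)²·(0.00195)·(0.115)) = 0.0615
[B₂] = 0.511 M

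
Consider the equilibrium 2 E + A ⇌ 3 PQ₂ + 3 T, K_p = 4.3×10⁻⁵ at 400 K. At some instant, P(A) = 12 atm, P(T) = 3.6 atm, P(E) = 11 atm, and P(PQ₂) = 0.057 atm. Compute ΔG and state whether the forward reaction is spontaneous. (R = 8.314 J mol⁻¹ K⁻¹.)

ΔG = -6.58 kJ/mol; the forward reaction is spontaneous

Q_p = P(PQ₂)³·P(T)³ / (P(E)²·P(A)) = (0.057)³·(3.6)³ / ((11)²·(12)) = 5.95×10⁻⁶
ΔG = RT ln(Q_p/K_p) = (8.314 J mol⁻¹ K⁻¹)(400 K) × ln(5.95×10⁻⁶/4.3×10⁻⁵)
   = (3.326 kJ/mol)(-1.978) = -6.58 kJ/mol
ΔG < 0, so the forward reaction is spontaneous (proceeds forward).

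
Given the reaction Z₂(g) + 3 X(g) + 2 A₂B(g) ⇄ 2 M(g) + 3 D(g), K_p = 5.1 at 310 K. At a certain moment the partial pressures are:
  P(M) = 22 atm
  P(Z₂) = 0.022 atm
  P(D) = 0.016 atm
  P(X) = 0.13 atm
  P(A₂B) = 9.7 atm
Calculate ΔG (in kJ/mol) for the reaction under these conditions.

ΔG = -6.34 kJ/mol

Q_p = P(M)²·P(D)³ / (P(Z₂)·P(X)³·P(A₂B)²) = (22)²·(0.016)³ / ((0.022)·(0.13)³·(9.7)²) = 0.436
ΔG = RT ln(Q_p/K_p) = (8.314 J mol⁻¹ K⁻¹)(310 K) × ln(0.436/5.1)
   = (2.577 kJ/mol)(-2.459) = -6.34 kJ/mol
ΔG < 0, so the forward reaction is spontaneous (proceeds forward).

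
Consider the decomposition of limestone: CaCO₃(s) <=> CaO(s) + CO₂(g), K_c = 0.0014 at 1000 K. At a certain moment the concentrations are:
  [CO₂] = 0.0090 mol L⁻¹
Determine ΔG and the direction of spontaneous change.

(CaCO₃, CaO are pure solids — omitted from Q_c.)
Q_c = [CO₂] = 0.00900
ΔG = RT ln(Q_c/K_c) = (8.314 J mol⁻¹ K⁻¹)(1000 K) × ln(0.00900/0.0014)
   = (8.314 kJ/mol)(1.861) = 15.5 kJ/mol
ΔG > 0, so the forward reaction is non-spontaneous (proceeds in reverse).

ΔG = 15.5 kJ/mol; the forward reaction is non-spontaneous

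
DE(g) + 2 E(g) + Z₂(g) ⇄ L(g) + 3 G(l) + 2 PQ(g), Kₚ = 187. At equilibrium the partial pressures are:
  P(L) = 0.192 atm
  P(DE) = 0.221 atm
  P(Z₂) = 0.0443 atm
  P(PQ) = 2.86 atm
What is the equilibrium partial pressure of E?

(G is a pure liquid — omitted from Kₚ.)
At equilibrium, Kₚ = P(L)·P(PQ)² / (P(DE)·P(E)²·P(Z₂)) = 187.
(0.192)·(2.86)² / ((0.221)·(P(E))²·(0.0443)) = 187
P(E)² = 0.858 ⇒ P(E) = 0.926 atm

P(E) = 0.926 atm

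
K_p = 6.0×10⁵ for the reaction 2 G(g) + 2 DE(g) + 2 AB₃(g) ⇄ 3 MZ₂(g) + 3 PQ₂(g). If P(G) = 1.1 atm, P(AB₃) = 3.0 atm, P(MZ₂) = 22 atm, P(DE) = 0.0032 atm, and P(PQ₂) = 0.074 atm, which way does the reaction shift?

Q_p = P(MZ₂)³·P(PQ₂)³ / (P(G)²·P(DE)²·P(AB₃)²) = (22)³·(0.074)³ / ((1.1)²·(0.0032)²·(3.0)²) = 39000
Q_p = 39000 < K_p = 6.0×10⁵, so the forward reaction proceeds.

toward products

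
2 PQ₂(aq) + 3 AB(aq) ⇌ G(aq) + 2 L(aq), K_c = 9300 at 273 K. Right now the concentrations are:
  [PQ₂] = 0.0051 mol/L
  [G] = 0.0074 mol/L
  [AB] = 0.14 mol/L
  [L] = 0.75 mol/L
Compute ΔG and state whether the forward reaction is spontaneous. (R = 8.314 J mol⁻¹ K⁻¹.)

ΔG = 4.17 kJ/mol; the forward reaction is non-spontaneous

Q_c = [G]·[L]² / ([PQ₂]²·[AB]³) = (0.0074)·(0.75)² / ((0.0051)²·(0.14)³) = 58300
ΔG = RT ln(Q_c/K_c) = (8.314 J mol⁻¹ K⁻¹)(273 K) × ln(58300/9300)
   = (2.270 kJ/mol)(1.836) = 4.17 kJ/mol
ΔG > 0, so the forward reaction is non-spontaneous (proceeds in reverse).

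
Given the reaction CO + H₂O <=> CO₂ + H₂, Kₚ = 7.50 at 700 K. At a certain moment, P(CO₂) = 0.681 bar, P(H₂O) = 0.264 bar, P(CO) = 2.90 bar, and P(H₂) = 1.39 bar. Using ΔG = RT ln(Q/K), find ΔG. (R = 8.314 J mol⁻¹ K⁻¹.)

ΔG = -10.5 kJ/mol

Qₚ = P(CO₂)·P(H₂) / (P(CO)·P(H₂O)) = (0.681)·(1.39) / ((2.90)·(0.264)) = 1.24
ΔG = RT ln(Qₚ/Kₚ) = (8.314 J mol⁻¹ K⁻¹)(700 K) × ln(1.24/7.50)
   = (5.820 kJ/mol)(-1.800) = -10.5 kJ/mol
ΔG < 0, so the forward reaction is spontaneous (proceeds forward).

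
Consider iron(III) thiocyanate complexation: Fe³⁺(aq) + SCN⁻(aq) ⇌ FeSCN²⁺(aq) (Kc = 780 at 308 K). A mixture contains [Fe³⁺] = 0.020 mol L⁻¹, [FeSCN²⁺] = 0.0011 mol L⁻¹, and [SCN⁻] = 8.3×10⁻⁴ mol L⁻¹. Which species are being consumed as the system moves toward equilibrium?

Fe³⁺, SCN⁻ (reactants)

Qc = [FeSCN²⁺] / ([Fe³⁺]·[SCN⁻]) = (0.0011) / ((0.020)·(8.3×10⁻⁴)) = 66
Qc = 66 < Kc = 780: net forward reaction.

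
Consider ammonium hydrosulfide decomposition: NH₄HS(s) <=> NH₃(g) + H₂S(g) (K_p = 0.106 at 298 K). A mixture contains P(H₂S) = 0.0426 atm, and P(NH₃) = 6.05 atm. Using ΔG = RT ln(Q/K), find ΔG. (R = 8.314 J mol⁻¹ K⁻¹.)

(NH₄HS is a pure solid — omitted from Q_p.)
Q_p = P(NH₃)·P(H₂S) = (6.05)·(0.0426) = 0.258
ΔG = RT ln(Q_p/K_p) = (8.314 J mol⁻¹ K⁻¹)(298 K) × ln(0.258/0.106)
   = (2.478 kJ/mol)(0.8895) = 2.20 kJ/mol
ΔG > 0, so the forward reaction is non-spontaneous (proceeds in reverse).

ΔG = 2.20 kJ/mol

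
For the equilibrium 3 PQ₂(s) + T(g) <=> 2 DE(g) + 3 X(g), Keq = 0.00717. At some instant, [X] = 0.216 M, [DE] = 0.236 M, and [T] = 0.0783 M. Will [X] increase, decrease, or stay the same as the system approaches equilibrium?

stay the same

(PQ₂ is a pure solid — omitted from Q.)
Q = [DE]²·[X]³ / [T] = (0.236)²·(0.216)³ / (0.0783) = 0.00717
Q = 0.00717 = Keq; the system is at equilibrium.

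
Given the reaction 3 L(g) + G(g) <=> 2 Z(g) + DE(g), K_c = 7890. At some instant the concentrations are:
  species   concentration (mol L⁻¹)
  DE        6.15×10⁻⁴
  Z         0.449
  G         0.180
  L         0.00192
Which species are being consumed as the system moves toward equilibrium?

Z, DE (products)

Q_c = [Z]²·[DE] / ([L]³·[G]) = (0.449)²·(6.15×10⁻⁴) / ((0.00192)³·(0.180)) = 97300
Q_c = 97300 > K_c = 7890: net reverse reaction.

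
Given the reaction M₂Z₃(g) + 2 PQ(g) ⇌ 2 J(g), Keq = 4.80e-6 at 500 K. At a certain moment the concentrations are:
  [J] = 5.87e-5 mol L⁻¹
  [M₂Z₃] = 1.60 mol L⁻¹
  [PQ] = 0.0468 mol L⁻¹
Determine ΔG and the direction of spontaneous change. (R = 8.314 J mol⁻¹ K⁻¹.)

ΔG = -6.59 kJ/mol; the forward reaction is spontaneous

Q = [J]² / ([M₂Z₃]·[PQ]²) = (5.87e-5)² / ((1.60)·(0.0468)²) = 9.83e-7
ΔG = RT ln(Q/Keq) = (8.314 J mol⁻¹ K⁻¹)(500 K) × ln(9.83e-7/4.80e-6)
   = (4.157 kJ/mol)(-1.586) = -6.59 kJ/mol
ΔG < 0, so the forward reaction is spontaneous (proceeds forward).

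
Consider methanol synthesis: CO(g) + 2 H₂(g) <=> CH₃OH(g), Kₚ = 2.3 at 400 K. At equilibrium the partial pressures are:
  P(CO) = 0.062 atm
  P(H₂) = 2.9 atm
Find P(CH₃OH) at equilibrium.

P(CH₃OH) = 1.2 atm

At equilibrium, Kₚ = P(CH₃OH) / (P(CO)·P(H₂)²) = 2.3.
(P(CH₃OH)) / ((0.062)·(2.9)²) = 2.3
P(CH₃OH) = 1.20 = 1.2 atm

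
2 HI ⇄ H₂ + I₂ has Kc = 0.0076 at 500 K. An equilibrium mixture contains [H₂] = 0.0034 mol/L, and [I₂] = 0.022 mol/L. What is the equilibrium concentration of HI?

[HI] = 0.099 mol/L

At equilibrium, Kc = [H₂]·[I₂] / [HI]² = 0.0076.
(0.0034)·(0.022) / ([HI])² = 0.0076
[HI]² = 0.00984 ⇒ [HI] = 0.099 mol/L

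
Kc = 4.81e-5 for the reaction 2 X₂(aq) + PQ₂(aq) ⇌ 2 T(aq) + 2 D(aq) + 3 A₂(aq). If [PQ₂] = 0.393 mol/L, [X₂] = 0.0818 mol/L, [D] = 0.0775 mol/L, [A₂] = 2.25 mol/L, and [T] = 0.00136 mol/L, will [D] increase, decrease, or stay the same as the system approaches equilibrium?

Qc = [T]²·[D]²·[A₂]³ / ([X₂]²·[PQ₂]) = (0.00136)²·(0.0775)²·(2.25)³ / ((0.0818)²·(0.393)) = 4.81e-5
Qc = 4.81e-5 = Kc; the system is at equilibrium.

stay the same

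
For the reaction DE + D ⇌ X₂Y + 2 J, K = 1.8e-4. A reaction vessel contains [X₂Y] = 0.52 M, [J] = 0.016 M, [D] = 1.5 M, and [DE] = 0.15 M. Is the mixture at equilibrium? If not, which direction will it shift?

Q = [X₂Y]·[J]² / ([DE]·[D]) = (0.52)·(0.016)² / ((0.15)·(1.5)) = 5.9e-4
Q = 5.9e-4 > K = 1.8e-4: net reverse reaction.

no; Q > K, reaction proceeds in reverse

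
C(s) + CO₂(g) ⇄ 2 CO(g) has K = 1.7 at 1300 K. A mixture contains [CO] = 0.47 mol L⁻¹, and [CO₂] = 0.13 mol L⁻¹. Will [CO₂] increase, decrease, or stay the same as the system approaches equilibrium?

stay the same

(C is a pure solid — omitted from Q.)
Q = [CO]² / [CO₂] = (0.47)² / (0.13) = 1.7
Q = 1.7 = K; the system is at equilibrium.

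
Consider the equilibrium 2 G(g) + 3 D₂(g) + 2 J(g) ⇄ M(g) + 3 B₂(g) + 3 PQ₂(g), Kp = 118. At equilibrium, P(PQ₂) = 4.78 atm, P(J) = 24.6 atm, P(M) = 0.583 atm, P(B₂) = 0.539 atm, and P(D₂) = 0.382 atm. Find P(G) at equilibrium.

P(G) = 0.0500 atm

At equilibrium, Kp = P(M)·P(B₂)³·P(PQ₂)³ / (P(G)²·P(D₂)³·P(J)²) = 118.
(0.583)·(0.539)³·(4.78)³ / ((P(G))²·(0.382)³·(24.6)²) = 118
P(G)² = 0.00250 ⇒ P(G) = 0.0500 atm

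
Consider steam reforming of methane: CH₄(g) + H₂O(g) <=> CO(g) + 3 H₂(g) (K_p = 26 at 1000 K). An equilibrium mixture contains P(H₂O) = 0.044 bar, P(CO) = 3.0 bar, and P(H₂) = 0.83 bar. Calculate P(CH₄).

At equilibrium, K_p = P(CO)·P(H₂)³ / (P(CH₄)·P(H₂O)) = 26.
(3.0)·(0.83)³ / ((P(CH₄))·(0.044)) = 26
P(CH₄) = 1.50 = 1.5 bar

P(CH₄) = 1.5 bar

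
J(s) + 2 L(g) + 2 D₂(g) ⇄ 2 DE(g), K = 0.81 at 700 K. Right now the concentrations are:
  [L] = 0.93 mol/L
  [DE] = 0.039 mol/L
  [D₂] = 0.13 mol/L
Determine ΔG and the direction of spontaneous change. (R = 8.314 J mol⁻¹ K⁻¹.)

(J is a pure solid — omitted from Q.)
Q = [DE]² / ([L]²·[D₂]²) = (0.039)² / ((0.93)²·(0.13)²) = 0.104
ΔG = RT ln(Q/K) = (8.314 J mol⁻¹ K⁻¹)(700 K) × ln(0.104/0.81)
   = (5.820 kJ/mol)(-2.053) = -11.9 kJ/mol
ΔG < 0, so the forward reaction is spontaneous (proceeds forward).

ΔG = -11.9 kJ/mol; the forward reaction is spontaneous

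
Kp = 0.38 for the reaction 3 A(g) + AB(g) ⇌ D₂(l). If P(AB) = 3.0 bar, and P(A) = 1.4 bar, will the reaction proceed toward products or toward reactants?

to the right

(D₂ is a pure liquid — omitted from Qp.)
Qp = 1 / (P(A)³·P(AB)) = 1 / ((1.4)³·(3.0)) = 0.12
Qp = 0.12 < Kp = 0.38, so the forward reaction proceeds.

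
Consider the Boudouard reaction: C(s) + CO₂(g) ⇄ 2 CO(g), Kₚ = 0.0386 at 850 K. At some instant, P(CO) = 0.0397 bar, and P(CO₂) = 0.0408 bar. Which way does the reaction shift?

(C is a pure solid — omitted from Qₚ.)
Qₚ = P(CO)² / P(CO₂) = (0.0397)² / (0.0408) = 0.0386
Qₚ = 0.0386 = Kₚ, so the system is already at equilibrium.

neither direction; the system is at equilibrium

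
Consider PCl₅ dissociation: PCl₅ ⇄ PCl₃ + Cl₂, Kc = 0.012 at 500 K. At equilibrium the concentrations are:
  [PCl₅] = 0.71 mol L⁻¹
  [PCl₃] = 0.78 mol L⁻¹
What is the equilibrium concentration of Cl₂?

At equilibrium, Kc = [PCl₃]·[Cl₂] / [PCl₅] = 0.012.
(0.78)·([Cl₂]) / (0.71) = 0.012
[Cl₂] = 0.0109 = 0.011 mol L⁻¹

[Cl₂] = 0.011 mol L⁻¹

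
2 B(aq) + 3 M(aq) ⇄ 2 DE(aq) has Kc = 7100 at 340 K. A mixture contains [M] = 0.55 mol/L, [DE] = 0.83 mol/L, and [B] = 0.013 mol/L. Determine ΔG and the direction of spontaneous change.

Qc = [DE]² / ([B]²·[M]³) = (0.83)² / ((0.013)²·(0.55)³) = 24500
ΔG = RT ln(Qc/Kc) = (8.314 J mol⁻¹ K⁻¹)(340 K) × ln(24500/7100)
   = (2.827 kJ/mol)(1.239) = 3.50 kJ/mol
ΔG > 0, so the forward reaction is non-spontaneous (proceeds in reverse).

ΔG = 3.50 kJ/mol; the forward reaction is non-spontaneous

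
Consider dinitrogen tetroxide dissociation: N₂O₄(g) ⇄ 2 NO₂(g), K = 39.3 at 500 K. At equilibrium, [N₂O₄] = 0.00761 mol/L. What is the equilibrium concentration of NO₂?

[NO₂] = 0.547 mol/L

At equilibrium, K = [NO₂]² / [N₂O₄] = 39.3.
([NO₂])² / (0.00761) = 39.3
[NO₂]² = 0.299 ⇒ [NO₂] = 0.547 mol/L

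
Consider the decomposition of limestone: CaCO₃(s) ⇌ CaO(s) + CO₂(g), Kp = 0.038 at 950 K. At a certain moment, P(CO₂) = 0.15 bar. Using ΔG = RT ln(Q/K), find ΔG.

(CaCO₃, CaO are pure solids — omitted from Qp.)
Qp = P(CO₂) = 0.150
ΔG = RT ln(Qp/Kp) = (8.314 J mol⁻¹ K⁻¹)(950 K) × ln(0.150/0.038)
   = (7.898 kJ/mol)(1.373) = 10.8 kJ/mol
ΔG > 0, so the forward reaction is non-spontaneous (proceeds in reverse).

ΔG = 10.8 kJ/mol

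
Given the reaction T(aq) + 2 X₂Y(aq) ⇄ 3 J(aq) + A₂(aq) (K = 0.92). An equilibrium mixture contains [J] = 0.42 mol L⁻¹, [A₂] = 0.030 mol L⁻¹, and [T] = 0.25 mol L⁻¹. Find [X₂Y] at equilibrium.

[X₂Y] = 0.098 mol L⁻¹

At equilibrium, K = [J]³·[A₂] / ([T]·[X₂Y]²) = 0.92.
(0.42)³·(0.030) / ((0.25)·([X₂Y])²) = 0.92
[X₂Y]² = 0.00966 ⇒ [X₂Y] = 0.098 mol L⁻¹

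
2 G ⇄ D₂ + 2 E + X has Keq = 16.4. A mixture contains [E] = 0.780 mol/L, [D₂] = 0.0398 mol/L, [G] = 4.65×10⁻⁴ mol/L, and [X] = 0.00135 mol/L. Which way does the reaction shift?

Q = [D₂]·[E]²·[X] / [G]² = (0.0398)·(0.780)²·(0.00135) / (4.65×10⁻⁴)² = 151
Q = 151 > Keq = 16.4, so the reverse reaction proceeds.

reverse (toward reactants)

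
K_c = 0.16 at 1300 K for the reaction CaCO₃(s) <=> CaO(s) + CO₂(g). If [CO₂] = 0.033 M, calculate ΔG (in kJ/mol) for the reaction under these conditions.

ΔG = -17.1 kJ/mol

(CaCO₃, CaO are pure solids — omitted from Q_c.)
Q_c = [CO₂] = 0.0330
ΔG = RT ln(Q_c/K_c) = (8.314 J mol⁻¹ K⁻¹)(1300 K) × ln(0.0330/0.16)
   = (10.81 kJ/mol)(-1.579) = -17.1 kJ/mol
ΔG < 0, so the forward reaction is spontaneous (proceeds forward).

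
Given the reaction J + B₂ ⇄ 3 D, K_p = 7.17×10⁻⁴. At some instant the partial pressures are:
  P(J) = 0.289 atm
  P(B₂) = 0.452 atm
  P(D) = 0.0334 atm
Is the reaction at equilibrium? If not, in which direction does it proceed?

toward products

Q_p = P(D)³ / (P(J)·P(B₂)) = (0.0334)³ / ((0.289)·(0.452)) = 2.85×10⁻⁴
Q_p = 2.85×10⁻⁴ < K_p = 7.17×10⁻⁴, so the forward reaction proceeds.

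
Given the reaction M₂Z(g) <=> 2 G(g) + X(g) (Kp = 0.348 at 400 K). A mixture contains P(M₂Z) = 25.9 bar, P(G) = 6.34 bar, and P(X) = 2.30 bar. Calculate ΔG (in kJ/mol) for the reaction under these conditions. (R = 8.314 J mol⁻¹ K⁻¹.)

ΔG = 7.74 kJ/mol

Qp = P(G)²·P(X) / P(M₂Z) = (6.34)²·(2.30) / (25.9) = 3.57
ΔG = RT ln(Qp/Kp) = (8.314 J mol⁻¹ K⁻¹)(400 K) × ln(3.57/0.348)
   = (3.326 kJ/mol)(2.328) = 7.74 kJ/mol
ΔG > 0, so the forward reaction is non-spontaneous (proceeds in reverse).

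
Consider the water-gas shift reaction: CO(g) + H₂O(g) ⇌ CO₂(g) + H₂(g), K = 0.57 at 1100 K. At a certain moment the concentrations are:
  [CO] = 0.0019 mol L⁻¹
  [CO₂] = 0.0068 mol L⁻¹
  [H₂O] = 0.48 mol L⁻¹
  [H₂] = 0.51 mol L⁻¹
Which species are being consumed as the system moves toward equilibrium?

Q = [CO₂]·[H₂] / ([CO]·[H₂O]) = (0.0068)·(0.51) / ((0.0019)·(0.48)) = 3.8
Q = 3.8 > K = 0.57: net reverse reaction.

CO₂, H₂ (products)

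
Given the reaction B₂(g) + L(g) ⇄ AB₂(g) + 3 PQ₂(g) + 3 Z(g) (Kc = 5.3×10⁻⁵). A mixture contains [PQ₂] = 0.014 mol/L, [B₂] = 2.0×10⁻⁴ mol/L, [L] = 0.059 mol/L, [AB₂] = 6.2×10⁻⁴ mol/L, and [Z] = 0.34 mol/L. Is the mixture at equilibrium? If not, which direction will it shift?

no; Q < K, reaction proceeds forward

Qc = [AB₂]·[PQ₂]³·[Z]³ / ([B₂]·[L]) = (6.2×10⁻⁴)·(0.014)³·(0.34)³ / ((2.0×10⁻⁴)·(0.059)) = 5.7×10⁻⁶
Qc = 5.7×10⁻⁶ < Kc = 5.3×10⁻⁵: net forward reaction.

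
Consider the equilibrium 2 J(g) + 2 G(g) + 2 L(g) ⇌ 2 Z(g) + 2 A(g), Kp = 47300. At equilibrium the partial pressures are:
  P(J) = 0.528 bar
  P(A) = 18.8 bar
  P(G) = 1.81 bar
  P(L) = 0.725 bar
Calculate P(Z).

At equilibrium, Kp = P(Z)²·P(A)² / (P(J)²·P(G)²·P(L)²) = 47300.
(P(Z))²·(18.8)² / ((0.528)²·(1.81)²·(0.725)²) = 47300
P(Z)² = 64.2 ⇒ P(Z) = 8.02 bar

P(Z) = 8.02 bar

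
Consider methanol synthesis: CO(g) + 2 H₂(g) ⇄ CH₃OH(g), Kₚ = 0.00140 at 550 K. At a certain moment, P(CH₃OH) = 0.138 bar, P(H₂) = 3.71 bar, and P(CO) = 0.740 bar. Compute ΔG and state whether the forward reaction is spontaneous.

ΔG = 10.4 kJ/mol; the forward reaction is non-spontaneous

Qₚ = P(CH₃OH) / (P(CO)·P(H₂)²) = (0.138) / ((0.740)·(3.71)²) = 0.0135
ΔG = RT ln(Qₚ/Kₚ) = (8.314 J mol⁻¹ K⁻¹)(550 K) × ln(0.0135/0.00140)
   = (4.573 kJ/mol)(2.266) = 10.4 kJ/mol
ΔG > 0, so the forward reaction is non-spontaneous (proceeds in reverse).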